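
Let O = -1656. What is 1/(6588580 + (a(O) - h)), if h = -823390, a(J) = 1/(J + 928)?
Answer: 728/5395914159 ≈ 1.3492e-7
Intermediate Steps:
a(J) = 1/(928 + J)
1/(6588580 + (a(O) - h)) = 1/(6588580 + (1/(928 - 1656) - 1*(-823390))) = 1/(6588580 + (1/(-728) + 823390)) = 1/(6588580 + (-1/728 + 823390)) = 1/(6588580 + 599427919/728) = 1/(5395914159/728) = 728/5395914159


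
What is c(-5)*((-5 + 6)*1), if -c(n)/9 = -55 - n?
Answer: 450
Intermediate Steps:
c(n) = 495 + 9*n (c(n) = -9*(-55 - n) = 495 + 9*n)
c(-5)*((-5 + 6)*1) = (495 + 9*(-5))*((-5 + 6)*1) = (495 - 45)*(1*1) = 450*1 = 450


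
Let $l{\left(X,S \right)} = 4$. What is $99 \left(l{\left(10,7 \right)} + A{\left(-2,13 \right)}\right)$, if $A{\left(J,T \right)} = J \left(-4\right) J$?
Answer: $-1188$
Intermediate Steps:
$A{\left(J,T \right)} = - 4 J^{2}$ ($A{\left(J,T \right)} = - 4 J J = - 4 J^{2}$)
$99 \left(l{\left(10,7 \right)} + A{\left(-2,13 \right)}\right) = 99 \left(4 - 4 \left(-2\right)^{2}\right) = 99 \left(4 - 16\right) = 99 \left(-12\right) = -1188$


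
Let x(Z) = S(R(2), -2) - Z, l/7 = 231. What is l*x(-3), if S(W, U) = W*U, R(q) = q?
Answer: -1617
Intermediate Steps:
S(W, U) = U*W
l = 1617 (l = 7*231 = 1617)
x(Z) = -4 - Z (x(Z) = -2*2 - Z = -4 - Z)
l*x(-3) = 1617*(-4 - 1*(-3)) = 1617*(-4 + 3) = 1617*(-1) = -1617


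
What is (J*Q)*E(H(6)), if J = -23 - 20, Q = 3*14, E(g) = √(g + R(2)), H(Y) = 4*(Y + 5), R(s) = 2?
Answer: -1806*√46 ≈ -12249.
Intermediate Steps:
H(Y) = 20 + 4*Y (H(Y) = 4*(5 + Y) = 20 + 4*Y)
E(g) = √(2 + g) (E(g) = √(g + 2) = √(2 + g))
Q = 42
J = -43
(J*Q)*E(H(6)) = (-43*42)*√(2 + (20 + 4*6)) = -1806*√(2 + (20 + 24)) = -1806*√(2 + 44) = -1806*√46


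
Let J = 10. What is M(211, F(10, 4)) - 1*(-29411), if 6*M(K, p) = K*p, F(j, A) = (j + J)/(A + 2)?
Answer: 265754/9 ≈ 29528.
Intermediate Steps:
F(j, A) = (10 + j)/(2 + A) (F(j, A) = (j + 10)/(A + 2) = (10 + j)/(2 + A))
M(K, p) = K*p/6 (M(K, p) = (K*p)/6 = K*p/6)
M(211, F(10, 4)) - 1*(-29411) = (1/6)*211*((10 + 10)/(2 + 4)) - 1*(-29411) = (1/6)*211*(20/6) + 29411 = (1/6)*211*((1/6)*20) + 29411 = (1/6)*211*(10/3) + 29411 = 1055/9 + 29411 = 265754/9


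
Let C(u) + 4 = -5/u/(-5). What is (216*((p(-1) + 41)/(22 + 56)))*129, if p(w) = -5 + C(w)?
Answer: 143964/13 ≈ 11074.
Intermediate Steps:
C(u) = -4 + 1/u (C(u) = -4 - 5/u/(-5) = -4 - 5/u*(-1/5) = -4 + 1/u)
p(w) = -9 + 1/w (p(w) = -5 + (-4 + 1/w) = -9 + 1/w)
(216*((p(-1) + 41)/(22 + 56)))*129 = (216*(((-9 + 1/(-1)) + 41)/(22 + 56)))*129 = (216*(((-9 - 1) + 41)/78))*129 = (216*((-10 + 41)*(1/78)))*129 = (216*(31*(1/78)))*129 = (216*(31/78))*129 = (1116/13)*129 = 143964/13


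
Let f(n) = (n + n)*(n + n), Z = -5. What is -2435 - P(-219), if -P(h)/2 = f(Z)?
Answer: -2235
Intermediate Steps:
f(n) = 4*n² (f(n) = (2*n)*(2*n) = 4*n²)
P(h) = -200 (P(h) = -8*(-5)² = -8*25 = -2*100 = -200)
-2435 - P(-219) = -2435 - 1*(-200) = -2435 + 200 = -2235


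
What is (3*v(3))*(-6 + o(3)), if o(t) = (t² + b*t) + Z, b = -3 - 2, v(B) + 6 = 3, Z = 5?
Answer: 63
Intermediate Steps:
v(B) = -3 (v(B) = -6 + 3 = -3)
b = -5
o(t) = 5 + t² - 5*t (o(t) = (t² - 5*t) + 5 = 5 + t² - 5*t)
(3*v(3))*(-6 + o(3)) = (3*(-3))*(-6 + (5 + 3² - 5*3)) = -9*(-6 + (5 + 9 - 15)) = -9*(-6 - 1) = -9*(-7) = 63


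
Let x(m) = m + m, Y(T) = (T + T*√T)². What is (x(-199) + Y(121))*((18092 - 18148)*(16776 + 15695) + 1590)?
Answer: -3829614110116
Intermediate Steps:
Y(T) = (T + T^(3/2))²
x(m) = 2*m
(x(-199) + Y(121))*((18092 - 18148)*(16776 + 15695) + 1590) = (2*(-199) + (121 + 121^(3/2))²)*((18092 - 18148)*(16776 + 15695) + 1590) = (-398 + (121 + 1331)²)*(-56*32471 + 1590) = (-398 + 1452²)*(-1818376 + 1590) = (-398 + 2108304)*(-1816786) = 2107906*(-1816786) = -3829614110116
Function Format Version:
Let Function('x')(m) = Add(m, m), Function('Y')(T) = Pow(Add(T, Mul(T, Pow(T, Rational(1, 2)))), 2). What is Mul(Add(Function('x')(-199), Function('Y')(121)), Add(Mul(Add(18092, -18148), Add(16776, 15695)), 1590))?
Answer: -3829614110116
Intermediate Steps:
Function('Y')(T) = Pow(Add(T, Pow(T, Rational(3, 2))), 2)
Function('x')(m) = Mul(2, m)
Mul(Add(Function('x')(-199), Function('Y')(121)), Add(Mul(Add(18092, -18148), Add(16776, 15695)), 1590)) = Mul(Add(Mul(2, -199), Pow(Add(121, Pow(121, Rational(3, 2))), 2)), Add(Mul(Add(18092, -18148), Add(16776, 15695)), 1590)) = Mul(Add(-398, Pow(Add(121, 1331), 2)), Add(Mul(-56, 32471), 1590)) = Mul(Add(-398, Pow(1452, 2)), Add(-1818376, 1590)) = Mul(Add(-398, 2108304), -1816786) = Mul(2107906, -1816786) = -3829614110116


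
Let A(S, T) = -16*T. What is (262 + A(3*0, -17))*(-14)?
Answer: -7476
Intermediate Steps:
(262 + A(3*0, -17))*(-14) = (262 - 16*(-17))*(-14) = (262 + 272)*(-14) = 534*(-14) = -7476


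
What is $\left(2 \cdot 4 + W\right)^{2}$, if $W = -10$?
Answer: $4$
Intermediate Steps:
$\left(2 \cdot 4 + W\right)^{2} = \left(2 \cdot 4 - 10\right)^{2} = \left(8 - 10\right)^{2} = \left(-2\right)^{2} = 4$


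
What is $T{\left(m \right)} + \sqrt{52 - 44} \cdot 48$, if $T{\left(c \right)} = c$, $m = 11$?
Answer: $11 + 96 \sqrt{2} \approx 146.76$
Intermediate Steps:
$T{\left(m \right)} + \sqrt{52 - 44} \cdot 48 = 11 + \sqrt{52 - 44} \cdot 48 = 11 + \sqrt{8} \cdot 48 = 11 + 2 \sqrt{2} \cdot 48 = 11 + 96 \sqrt{2}$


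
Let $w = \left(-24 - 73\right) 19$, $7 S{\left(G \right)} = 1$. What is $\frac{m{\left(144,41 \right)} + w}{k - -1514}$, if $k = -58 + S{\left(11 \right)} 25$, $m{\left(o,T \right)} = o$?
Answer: $- \frac{11893}{10217} \approx -1.164$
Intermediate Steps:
$S{\left(G \right)} = \frac{1}{7}$ ($S{\left(G \right)} = \frac{1}{7} \cdot 1 = \frac{1}{7}$)
$w = -1843$ ($w = \left(-97\right) 19 = -1843$)
$k = - \frac{381}{7}$ ($k = -58 + \frac{1}{7} \cdot 25 = -58 + \frac{25}{7} = - \frac{381}{7} \approx -54.429$)
$\frac{m{\left(144,41 \right)} + w}{k - -1514} = \frac{144 - 1843}{- \frac{381}{7} - -1514} = - \frac{1699}{- \frac{381}{7} + \left(1540 - 26\right)} = - \frac{1699}{- \frac{381}{7} + 1514} = - \frac{1699}{\frac{10217}{7}} = \left(-1699\right) \frac{7}{10217} = - \frac{11893}{10217}$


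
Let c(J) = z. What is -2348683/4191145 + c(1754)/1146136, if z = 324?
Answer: -672638051977/1200905541430 ≈ -0.56011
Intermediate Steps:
c(J) = 324
-2348683/4191145 + c(1754)/1146136 = -2348683/4191145 + 324/1146136 = -2348683*1/4191145 + 324*(1/1146136) = -2348683/4191145 + 81/286534 = -672638051977/1200905541430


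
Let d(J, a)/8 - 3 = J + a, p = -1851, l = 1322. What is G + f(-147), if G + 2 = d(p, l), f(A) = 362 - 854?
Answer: -4702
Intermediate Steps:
f(A) = -492
d(J, a) = 24 + 8*J + 8*a (d(J, a) = 24 + 8*(J + a) = 24 + (8*J + 8*a) = 24 + 8*J + 8*a)
G = -4210 (G = -2 + (24 + 8*(-1851) + 8*1322) = -2 + (24 - 14808 + 10576) = -2 - 4208 = -4210)
G + f(-147) = -4210 - 492 = -4702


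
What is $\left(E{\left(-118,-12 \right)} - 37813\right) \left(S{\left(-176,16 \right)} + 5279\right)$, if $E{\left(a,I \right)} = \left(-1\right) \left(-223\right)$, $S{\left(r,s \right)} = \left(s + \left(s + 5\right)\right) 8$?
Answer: $-209564250$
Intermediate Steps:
$S{\left(r,s \right)} = 40 + 16 s$ ($S{\left(r,s \right)} = \left(s + \left(5 + s\right)\right) 8 = \left(5 + 2 s\right) 8 = 40 + 16 s$)
$E{\left(a,I \right)} = 223$
$\left(E{\left(-118,-12 \right)} - 37813\right) \left(S{\left(-176,16 \right)} + 5279\right) = \left(223 - 37813\right) \left(\left(40 + 16 \cdot 16\right) + 5279\right) = - 37590 \left(\left(40 + 256\right) + 5279\right) = - 37590 \left(296 + 5279\right) = \left(-37590\right) 5575 = -209564250$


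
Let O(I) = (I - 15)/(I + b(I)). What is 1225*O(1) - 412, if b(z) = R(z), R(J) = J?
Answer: -8987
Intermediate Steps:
b(z) = z
O(I) = (-15 + I)/(2*I) (O(I) = (I - 15)/(I + I) = (-15 + I)/((2*I)) = (-15 + I)*(1/(2*I)) = (-15 + I)/(2*I))
1225*O(1) - 412 = 1225*((1/2)*(-15 + 1)/1) - 412 = 1225*((1/2)*1*(-14)) - 412 = 1225*(-7) - 412 = -8575 - 412 = -8987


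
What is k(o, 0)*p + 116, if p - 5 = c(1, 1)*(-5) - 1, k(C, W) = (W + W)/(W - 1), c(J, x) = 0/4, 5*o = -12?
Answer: 116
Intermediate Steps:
o = -12/5 (o = (⅕)*(-12) = -12/5 ≈ -2.4000)
c(J, x) = 0 (c(J, x) = 0*(¼) = 0)
k(C, W) = 2*W/(-1 + W) (k(C, W) = (2*W)/(-1 + W) = 2*W/(-1 + W))
p = 4 (p = 5 + (0*(-5) - 1) = 5 + (0 - 1) = 5 - 1 = 4)
k(o, 0)*p + 116 = (2*0/(-1 + 0))*4 + 116 = (2*0/(-1))*4 + 116 = (2*0*(-1))*4 + 116 = 0*4 + 116 = 0 + 116 = 116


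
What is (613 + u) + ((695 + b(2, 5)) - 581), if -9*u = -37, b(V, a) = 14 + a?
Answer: 6751/9 ≈ 750.11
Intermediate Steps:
u = 37/9 (u = -⅑*(-37) = 37/9 ≈ 4.1111)
(613 + u) + ((695 + b(2, 5)) - 581) = (613 + 37/9) + ((695 + (14 + 5)) - 581) = 5554/9 + ((695 + 19) - 581) = 5554/9 + (714 - 581) = 5554/9 + 133 = 6751/9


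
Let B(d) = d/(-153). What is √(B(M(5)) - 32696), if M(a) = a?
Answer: I*√85042381/51 ≈ 180.82*I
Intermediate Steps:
B(d) = -d/153 (B(d) = d*(-1/153) = -d/153)
√(B(M(5)) - 32696) = √(-1/153*5 - 32696) = √(-5/153 - 32696) = √(-5002493/153) = I*√85042381/51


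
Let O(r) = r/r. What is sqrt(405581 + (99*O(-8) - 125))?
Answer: sqrt(405555) ≈ 636.83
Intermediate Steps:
O(r) = 1
sqrt(405581 + (99*O(-8) - 125)) = sqrt(405581 + (99*1 - 125)) = sqrt(405581 + (99 - 125)) = sqrt(405581 - 26) = sqrt(405555)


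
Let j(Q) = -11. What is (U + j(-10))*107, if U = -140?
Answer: -16157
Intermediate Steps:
(U + j(-10))*107 = (-140 - 11)*107 = -151*107 = -16157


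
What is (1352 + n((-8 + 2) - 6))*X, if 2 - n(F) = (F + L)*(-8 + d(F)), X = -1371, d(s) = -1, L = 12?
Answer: -1856334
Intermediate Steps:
n(F) = 110 + 9*F (n(F) = 2 - (F + 12)*(-8 - 1) = 2 - (12 + F)*(-9) = 2 - (-108 - 9*F) = 2 + (108 + 9*F) = 110 + 9*F)
(1352 + n((-8 + 2) - 6))*X = (1352 + (110 + 9*((-8 + 2) - 6)))*(-1371) = (1352 + (110 + 9*(-6 - 6)))*(-1371) = (1352 + (110 + 9*(-12)))*(-1371) = (1352 + (110 - 108))*(-1371) = (1352 + 2)*(-1371) = 1354*(-1371) = -1856334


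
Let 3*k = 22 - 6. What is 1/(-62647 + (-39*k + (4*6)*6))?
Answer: -1/62711 ≈ -1.5946e-5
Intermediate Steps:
k = 16/3 (k = (22 - 6)/3 = (⅓)*16 = 16/3 ≈ 5.3333)
1/(-62647 + (-39*k + (4*6)*6)) = 1/(-62647 + (-39*16/3 + (4*6)*6)) = 1/(-62647 + (-208 + 24*6)) = 1/(-62647 + (-208 + 144)) = 1/(-62647 - 64) = 1/(-62711) = -1/62711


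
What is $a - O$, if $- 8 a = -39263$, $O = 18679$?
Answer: $- \frac{110169}{8} \approx -13771.0$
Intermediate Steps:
$a = \frac{39263}{8}$ ($a = \left(- \frac{1}{8}\right) \left(-39263\right) = \frac{39263}{8} \approx 4907.9$)
$a - O = \frac{39263}{8} - 18679 = - \frac{110169}{8}$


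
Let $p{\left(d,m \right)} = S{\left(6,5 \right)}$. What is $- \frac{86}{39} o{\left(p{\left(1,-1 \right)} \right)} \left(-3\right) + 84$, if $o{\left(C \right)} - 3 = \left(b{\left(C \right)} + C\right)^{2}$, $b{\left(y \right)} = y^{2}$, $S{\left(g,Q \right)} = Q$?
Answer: $\frac{78750}{13} \approx 6057.7$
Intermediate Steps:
$p{\left(d,m \right)} = 5$
$o{\left(C \right)} = 3 + \left(C + C^{2}\right)^{2}$ ($o{\left(C \right)} = 3 + \left(C^{2} + C\right)^{2} = 3 + \left(C + C^{2}\right)^{2}$)
$- \frac{86}{39} o{\left(p{\left(1,-1 \right)} \right)} \left(-3\right) + 84 = - \frac{86}{39} \left(3 + 5^{2} \left(1 + 5\right)^{2}\right) \left(-3\right) + 84 = \left(-86\right) \frac{1}{39} \left(3 + 25 \cdot 6^{2}\right) \left(-3\right) + 84 = - \frac{86 \left(3 + 25 \cdot 36\right) \left(-3\right)}{39} + 84 = - \frac{86 \left(3 + 900\right) \left(-3\right)}{39} + 84 = - \frac{86 \cdot 903 \left(-3\right)}{39} + 84 = \left(- \frac{86}{39}\right) \left(-2709\right) + 84 = \frac{77658}{13} + 84 = \frac{78750}{13}$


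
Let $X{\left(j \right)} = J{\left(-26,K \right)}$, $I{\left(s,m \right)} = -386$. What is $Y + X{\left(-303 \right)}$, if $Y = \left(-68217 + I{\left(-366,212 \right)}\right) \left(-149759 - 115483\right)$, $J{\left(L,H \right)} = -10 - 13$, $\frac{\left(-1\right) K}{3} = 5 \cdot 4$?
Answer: $18196396903$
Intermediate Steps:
$K = -60$ ($K = - 3 \cdot 5 \cdot 4 = \left(-3\right) 20 = -60$)
$J{\left(L,H \right)} = -23$
$X{\left(j \right)} = -23$
$Y = 18196396926$ ($Y = \left(-68217 - 386\right) \left(-149759 - 115483\right) = \left(-68603\right) \left(-265242\right) = 18196396926$)
$Y + X{\left(-303 \right)} = 18196396926 - 23 = 18196396903$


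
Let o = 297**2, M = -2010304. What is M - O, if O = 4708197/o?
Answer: -19703512637/9801 ≈ -2.0104e+6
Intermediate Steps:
o = 88209
O = 523133/9801 (O = 4708197/88209 = 4708197*(1/88209) = 523133/9801 ≈ 53.375)
M - O = -2010304 - 1*523133/9801 = -2010304 - 523133/9801 = -19703512637/9801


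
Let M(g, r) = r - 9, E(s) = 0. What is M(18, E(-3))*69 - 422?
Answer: -1043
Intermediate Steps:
M(g, r) = -9 + r
M(18, E(-3))*69 - 422 = (-9 + 0)*69 - 422 = -9*69 - 422 = -621 - 422 = -1043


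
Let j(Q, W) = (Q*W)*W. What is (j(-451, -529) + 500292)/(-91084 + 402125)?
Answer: -125707999/311041 ≈ -404.15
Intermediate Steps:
j(Q, W) = Q*W²
(j(-451, -529) + 500292)/(-91084 + 402125) = (-451*(-529)² + 500292)/(-91084 + 402125) = (-451*279841 + 500292)/311041 = (-126208291 + 500292)*(1/311041) = -125707999*1/311041 = -125707999/311041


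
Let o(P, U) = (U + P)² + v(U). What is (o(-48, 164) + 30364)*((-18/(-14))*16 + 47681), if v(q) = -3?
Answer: 14630978287/7 ≈ 2.0901e+9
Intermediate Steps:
o(P, U) = -3 + (P + U)² (o(P, U) = (U + P)² - 3 = (P + U)² - 3 = -3 + (P + U)²)
(o(-48, 164) + 30364)*((-18/(-14))*16 + 47681) = ((-3 + (-48 + 164)²) + 30364)*((-18/(-14))*16 + 47681) = ((-3 + 116²) + 30364)*(-1/14*(-18)*16 + 47681) = ((-3 + 13456) + 30364)*((9/7)*16 + 47681) = (13453 + 30364)*(144/7 + 47681) = 43817*(333911/7) = 14630978287/7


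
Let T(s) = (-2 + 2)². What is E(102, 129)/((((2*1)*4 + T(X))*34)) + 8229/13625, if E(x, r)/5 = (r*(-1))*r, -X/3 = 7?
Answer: -1131429837/3706000 ≈ -305.30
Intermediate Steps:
X = -21 (X = -3*7 = -21)
E(x, r) = -5*r² (E(x, r) = 5*((r*(-1))*r) = 5*((-r)*r) = 5*(-r²) = -5*r²)
T(s) = 0 (T(s) = 0² = 0)
E(102, 129)/((((2*1)*4 + T(X))*34)) + 8229/13625 = (-5*129²)/((((2*1)*4 + 0)*34)) + 8229/13625 = (-5*16641)/(((2*4 + 0)*34)) + 8229*(1/13625) = -83205*1/(34*(8 + 0)) + 8229/13625 = -83205/(8*34) + 8229/13625 = -83205/272 + 8229/13625 = -1131429837/3706000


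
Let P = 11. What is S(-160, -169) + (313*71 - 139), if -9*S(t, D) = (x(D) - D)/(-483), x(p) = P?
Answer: 10666592/483 ≈ 22084.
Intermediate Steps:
x(p) = 11
S(t, D) = 11/4347 - D/4347 (S(t, D) = -(11 - D)/(9*(-483)) = -(11 - D)*(-1)/(9*483) = -(-11/483 + D/483)/9 = 11/4347 - D/4347)
S(-160, -169) + (313*71 - 139) = (11/4347 - 1/4347*(-169)) + (313*71 - 139) = (11/4347 + 169/4347) + (22223 - 139) = 20/483 + 22084 = 10666592/483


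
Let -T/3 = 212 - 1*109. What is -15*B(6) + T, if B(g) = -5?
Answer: -234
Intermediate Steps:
T = -309 (T = -3*(212 - 1*109) = -3*(212 - 109) = -3*103 = -309)
-15*B(6) + T = -15*(-5) - 309 = 75 - 309 = -234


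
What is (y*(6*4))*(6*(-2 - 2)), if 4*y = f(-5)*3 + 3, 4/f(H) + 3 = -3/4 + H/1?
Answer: -8208/35 ≈ -234.51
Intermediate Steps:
f(H) = 4/(-15/4 + H) (f(H) = 4/(-3 + (-3/4 + H/1)) = 4/(-3 + (-3*1/4 + H*1)) = 4/(-3 + (-3/4 + H)) = 4/(-15/4 + H))
y = 57/140 (y = ((16/(-15 + 4*(-5)))*3 + 3)/4 = ((16/(-15 - 20))*3 + 3)/4 = ((16/(-35))*3 + 3)/4 = ((16*(-1/35))*3 + 3)/4 = (-16/35*3 + 3)/4 = (-48/35 + 3)/4 = (1/4)*(57/35) = 57/140 ≈ 0.40714)
(y*(6*4))*(6*(-2 - 2)) = (57*(6*4)/140)*(6*(-2 - 2)) = ((57/140)*24)*(6*(-4)) = (342/35)*(-24) = -8208/35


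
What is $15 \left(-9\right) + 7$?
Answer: $-128$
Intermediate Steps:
$15 \left(-9\right) + 7 = -135 + 7 = -128$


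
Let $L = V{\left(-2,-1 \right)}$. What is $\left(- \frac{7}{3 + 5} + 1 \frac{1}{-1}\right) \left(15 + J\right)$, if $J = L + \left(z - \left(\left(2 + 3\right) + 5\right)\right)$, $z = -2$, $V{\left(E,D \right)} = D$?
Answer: $- \frac{15}{4} \approx -3.75$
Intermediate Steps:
$L = -1$
$J = -13$ ($J = -1 - 12 = -13$)
$\left(- \frac{7}{3 + 5} + 1 \frac{1}{-1}\right) \left(15 + J\right) = \left(- \frac{7}{3 + 5} + 1 \frac{1}{-1}\right) \left(15 - 13\right) = \left(- \frac{7}{8} + 1 \left(-1\right)\right) 2 = \left(\left(-7\right) \frac{1}{8} - 1\right) 2 = \left(- \frac{7}{8} - 1\right) 2 = \left(- \frac{15}{8}\right) 2 = - \frac{15}{4}$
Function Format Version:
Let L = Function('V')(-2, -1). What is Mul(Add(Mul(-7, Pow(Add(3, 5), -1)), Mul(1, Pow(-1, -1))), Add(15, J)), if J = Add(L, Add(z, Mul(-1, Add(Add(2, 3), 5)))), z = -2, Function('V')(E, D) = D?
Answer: Rational(-15, 4) ≈ -3.7500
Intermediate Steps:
L = -1
J = -13 (J = Add(-1, Add(-2, Mul(-1, Add(Add(2, 3), 5)))) = Add(-1, Add(-2, Mul(-1, Add(5, 5)))) = Add(-1, Add(-2, Mul(-1, 10))) = Add(-1, Add(-2, -10)) = Add(-1, -12) = -13)
Mul(Add(Mul(-7, Pow(Add(3, 5), -1)), Mul(1, Pow(-1, -1))), Add(15, J)) = Mul(Add(Mul(-7, Pow(Add(3, 5), -1)), Mul(1, Pow(-1, -1))), Add(15, -13)) = Mul(Add(Mul(-7, Pow(8, -1)), Mul(1, -1)), 2) = Mul(Add(Mul(-7, Rational(1, 8)), -1), 2) = Mul(Add(Rational(-7, 8), -1), 2) = Mul(Rational(-15, 8), 2) = Rational(-15, 4)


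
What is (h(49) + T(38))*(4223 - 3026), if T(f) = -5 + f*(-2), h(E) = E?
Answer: -38304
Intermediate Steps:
T(f) = -5 - 2*f
(h(49) + T(38))*(4223 - 3026) = (49 + (-5 - 2*38))*(4223 - 3026) = (49 + (-5 - 76))*1197 = (49 - 81)*1197 = -32*1197 = -38304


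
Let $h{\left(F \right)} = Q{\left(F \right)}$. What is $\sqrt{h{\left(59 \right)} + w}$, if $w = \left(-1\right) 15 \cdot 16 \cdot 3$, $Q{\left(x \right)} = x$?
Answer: $i \sqrt{661} \approx 25.71 i$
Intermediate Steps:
$h{\left(F \right)} = F$
$w = -720$ ($w = \left(-15\right) 16 \cdot 3 = \left(-240\right) 3 = -720$)
$\sqrt{h{\left(59 \right)} + w} = \sqrt{59 - 720} = \sqrt{-661} = i \sqrt{661}$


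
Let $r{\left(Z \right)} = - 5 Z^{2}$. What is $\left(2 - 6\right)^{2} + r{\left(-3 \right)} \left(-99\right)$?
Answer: $4471$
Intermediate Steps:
$\left(2 - 6\right)^{2} + r{\left(-3 \right)} \left(-99\right) = \left(2 - 6\right)^{2} + - 5 \left(-3\right)^{2} \left(-99\right) = \left(-4\right)^{2} + \left(-5\right) 9 \left(-99\right) = 16 - -4455 = 16 + 4455 = 4471$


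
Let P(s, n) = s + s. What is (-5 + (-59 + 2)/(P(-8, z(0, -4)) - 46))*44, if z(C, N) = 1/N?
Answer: -5566/31 ≈ -179.55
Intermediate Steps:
P(s, n) = 2*s
(-5 + (-59 + 2)/(P(-8, z(0, -4)) - 46))*44 = (-5 + (-59 + 2)/(2*(-8) - 46))*44 = (-5 - 57/(-16 - 46))*44 = (-5 - 57/(-62))*44 = (-5 - 57*(-1/62))*44 = (-5 + 57/62)*44 = -253/62*44 = -5566/31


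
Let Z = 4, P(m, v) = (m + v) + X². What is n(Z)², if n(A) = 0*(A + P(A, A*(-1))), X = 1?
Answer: 0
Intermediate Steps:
P(m, v) = 1 + m + v (P(m, v) = (m + v) + 1² = (m + v) + 1 = 1 + m + v)
n(A) = 0 (n(A) = 0*(A + (1 + A + A*(-1))) = 0*(A + (1 + A - A)) = 0*(A + 1) = 0*(1 + A) = 0)
n(Z)² = 0² = 0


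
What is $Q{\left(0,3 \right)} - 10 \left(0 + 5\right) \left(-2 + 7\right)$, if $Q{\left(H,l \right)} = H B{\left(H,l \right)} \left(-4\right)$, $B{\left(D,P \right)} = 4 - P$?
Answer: $-250$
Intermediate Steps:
$Q{\left(H,l \right)} = - 4 H \left(4 - l\right)$ ($Q{\left(H,l \right)} = H \left(4 - l\right) \left(-4\right) = - 4 H \left(4 - l\right)$)
$Q{\left(0,3 \right)} - 10 \left(0 + 5\right) \left(-2 + 7\right) = 4 \cdot 0 \left(-4 + 3\right) - 10 \left(0 + 5\right) \left(-2 + 7\right) = 4 \cdot 0 \left(-1\right) - 10 \cdot 5 \cdot 5 = 0 - 250 = -250$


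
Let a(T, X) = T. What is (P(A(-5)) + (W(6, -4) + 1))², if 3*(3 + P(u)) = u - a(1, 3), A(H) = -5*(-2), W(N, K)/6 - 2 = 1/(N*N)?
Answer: 6241/36 ≈ 173.36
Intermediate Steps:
W(N, K) = 12 + 6/N² (W(N, K) = 12 + 6/((N*N)) = 12 + 6/(N²) = 12 + 6/N²)
A(H) = 10
P(u) = -10/3 + u/3 (P(u) = -3 + (u - 1*1)/3 = -3 + (u - 1)/3 = -3 + (-1 + u)/3 = -3 + (-⅓ + u/3) = -10/3 + u/3)
(P(A(-5)) + (W(6, -4) + 1))² = ((-10/3 + (⅓)*10) + ((12 + 6/6²) + 1))² = ((-10/3 + 10/3) + ((12 + 6*(1/36)) + 1))² = (0 + ((12 + ⅙) + 1))² = (0 + (73/6 + 1))² = (0 + 79/6)² = (79/6)² = 6241/36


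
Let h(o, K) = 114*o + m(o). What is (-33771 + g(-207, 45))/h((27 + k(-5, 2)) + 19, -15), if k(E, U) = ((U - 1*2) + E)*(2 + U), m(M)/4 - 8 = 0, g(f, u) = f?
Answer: -2427/214 ≈ -11.341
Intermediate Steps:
m(M) = 32 (m(M) = 32 + 4*0 = 32 + 0 = 32)
k(E, U) = (2 + U)*(-2 + E + U) (k(E, U) = ((U - 2) + E)*(2 + U) = ((-2 + U) + E)*(2 + U) = (-2 + E + U)*(2 + U) = (2 + U)*(-2 + E + U))
h(o, K) = 32 + 114*o (h(o, K) = 114*o + 32 = 32 + 114*o)
(-33771 + g(-207, 45))/h((27 + k(-5, 2)) + 19, -15) = (-33771 - 207)/(32 + 114*((27 + (-4 + 2² + 2*(-5) - 5*2)) + 19)) = -33978/(32 + 114*((27 + (-4 + 4 - 10 - 10)) + 19)) = -33978/(32 + 114*((27 - 20) + 19)) = -33978/(32 + 114*(7 + 19)) = -33978/(32 + 114*26) = -33978/(32 + 2964) = -33978/2996 = -33978*1/2996 = -2427/214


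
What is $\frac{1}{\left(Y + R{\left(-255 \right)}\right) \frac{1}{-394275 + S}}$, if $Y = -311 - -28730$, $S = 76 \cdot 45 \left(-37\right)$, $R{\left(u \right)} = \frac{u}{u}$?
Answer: $- \frac{104163}{5684} \approx -18.326$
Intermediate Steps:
$R{\left(u \right)} = 1$
$S = -126540$ ($S = 3420 \left(-37\right) = -126540$)
$Y = 28419$ ($Y = -311 + 28730 = 28419$)
$\frac{1}{\left(Y + R{\left(-255 \right)}\right) \frac{1}{-394275 + S}} = \frac{1}{\left(28419 + 1\right) \frac{1}{-394275 - 126540}} = \frac{1}{28420 \frac{1}{-520815}} = \frac{1}{28420 \left(- \frac{1}{520815}\right)} = \frac{1}{- \frac{5684}{104163}} = - \frac{104163}{5684}$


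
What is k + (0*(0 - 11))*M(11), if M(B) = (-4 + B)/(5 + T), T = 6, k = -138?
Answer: -138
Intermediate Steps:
M(B) = -4/11 + B/11 (M(B) = (-4 + B)/(5 + 6) = (-4 + B)/11 = (-4 + B)*(1/11) = -4/11 + B/11)
k + (0*(0 - 11))*M(11) = -138 + (0*(0 - 11))*(-4/11 + (1/11)*11) = -138 + (0*(-11))*(-4/11 + 1) = -138 + 0*(7/11) = -138 + 0 = -138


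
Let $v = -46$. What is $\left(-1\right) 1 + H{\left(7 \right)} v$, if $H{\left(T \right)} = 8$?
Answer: $-369$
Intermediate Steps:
$\left(-1\right) 1 + H{\left(7 \right)} v = \left(-1\right) 1 + 8 \left(-46\right) = -1 - 368 = -369$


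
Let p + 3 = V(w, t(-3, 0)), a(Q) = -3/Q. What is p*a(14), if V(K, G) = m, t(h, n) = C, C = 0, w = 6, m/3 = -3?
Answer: 18/7 ≈ 2.5714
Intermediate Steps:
m = -9 (m = 3*(-3) = -9)
t(h, n) = 0
V(K, G) = -9
p = -12 (p = -3 - 9 = -12)
p*a(14) = -(-36)/14 = -12*(-3/14) = 18/7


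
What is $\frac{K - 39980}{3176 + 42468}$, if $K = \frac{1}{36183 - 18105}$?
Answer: $- \frac{722758439}{825152232} \approx -0.87591$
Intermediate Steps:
$K = \frac{1}{18078} \approx 5.5316 \cdot 10^{-5}$
$\frac{K - 39980}{3176 + 42468} = \frac{\frac{1}{18078} - 39980}{3176 + 42468} = - \frac{722758439}{18078 \cdot 45644} = \left(- \frac{722758439}{18078}\right) \frac{1}{45644} = - \frac{722758439}{825152232}$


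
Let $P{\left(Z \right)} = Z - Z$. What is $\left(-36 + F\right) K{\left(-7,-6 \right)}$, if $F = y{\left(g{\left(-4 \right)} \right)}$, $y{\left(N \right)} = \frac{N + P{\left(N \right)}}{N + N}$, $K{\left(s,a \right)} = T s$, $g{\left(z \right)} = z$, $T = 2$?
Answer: $497$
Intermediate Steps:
$P{\left(Z \right)} = 0$
$K{\left(s,a \right)} = 2 s$
$y{\left(N \right)} = \frac{1}{2}$ ($y{\left(N \right)} = \frac{N + 0}{N + N} = \frac{N}{2 N} = N \frac{1}{2 N} = \frac{1}{2}$)
$F = \frac{1}{2} \approx 0.5$
$\left(-36 + F\right) K{\left(-7,-6 \right)} = \left(-36 + \frac{1}{2}\right) 2 \left(-7\right) = \left(- \frac{71}{2}\right) \left(-14\right) = 497$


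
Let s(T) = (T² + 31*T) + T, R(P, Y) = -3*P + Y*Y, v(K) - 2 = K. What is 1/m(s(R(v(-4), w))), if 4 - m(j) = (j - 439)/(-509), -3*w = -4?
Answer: 41229/154417 ≈ 0.26700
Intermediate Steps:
v(K) = 2 + K
w = 4/3 (w = -⅓*(-4) = 4/3 ≈ 1.3333)
R(P, Y) = Y² - 3*P (R(P, Y) = -3*P + Y² = Y² - 3*P)
s(T) = T² + 32*T
m(j) = 1597/509 + j/509 (m(j) = 4 - (j - 439)/(-509) = 4 - (-439 + j)*(-1)/509 = 4 - (439/509 - j/509) = 4 + (-439/509 + j/509) = 1597/509 + j/509)
1/m(s(R(v(-4), w))) = 1/(1597/509 + (((4/3)² - 3*(2 - 4))*(32 + ((4/3)² - 3*(2 - 4))))/509) = 1/(1597/509 + ((16/9 - 3*(-2))*(32 + (16/9 - 3*(-2))))/509) = 1/(1597/509 + ((16/9 + 6)*(32 + (16/9 + 6)))/509) = 1/(1597/509 + (70*(32 + 70/9)/9)/509) = 1/(1597/509 + ((70/9)*(358/9))/509) = 1/(1597/509 + (1/509)*(25060/81)) = 1/(1597/509 + 25060/41229) = 1/(154417/41229) = 41229/154417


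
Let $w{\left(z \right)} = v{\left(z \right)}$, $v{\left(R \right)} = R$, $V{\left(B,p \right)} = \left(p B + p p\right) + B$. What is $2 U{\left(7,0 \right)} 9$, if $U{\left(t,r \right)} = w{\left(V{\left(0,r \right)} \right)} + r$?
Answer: $0$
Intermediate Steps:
$V{\left(B,p \right)} = B + p^{2} + B p$ ($V{\left(B,p \right)} = \left(B p + p^{2}\right) + B = \left(p^{2} + B p\right) + B = B + p^{2} + B p$)
$w{\left(z \right)} = z$
$U{\left(t,r \right)} = r + r^{2}$ ($U{\left(t,r \right)} = \left(0 + r^{2} + 0 r\right) + r = \left(0 + r^{2} + 0\right) + r = r^{2} + r = r + r^{2}$)
$2 U{\left(7,0 \right)} 9 = 2 \cdot 0 \left(1 + 0\right) 9 = 2 \cdot 0 \cdot 1 \cdot 9 = 2 \cdot 0 \cdot 9 = 0 \cdot 9 = 0$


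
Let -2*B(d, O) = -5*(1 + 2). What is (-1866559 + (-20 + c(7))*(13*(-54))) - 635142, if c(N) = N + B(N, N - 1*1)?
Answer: -2497840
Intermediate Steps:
B(d, O) = 15/2 (B(d, O) = -(-5)*(1 + 2)/2 = -(-5)*3/2 = -½*(-15) = 15/2)
c(N) = 15/2 + N (c(N) = N + 15/2 = 15/2 + N)
(-1866559 + (-20 + c(7))*(13*(-54))) - 635142 = (-1866559 + (-20 + (15/2 + 7))*(13*(-54))) - 635142 = (-1866559 + (-20 + 29/2)*(-702)) - 635142 = (-1866559 - 11/2*(-702)) - 635142 = (-1866559 + 3861) - 635142 = -1862698 - 635142 = -2497840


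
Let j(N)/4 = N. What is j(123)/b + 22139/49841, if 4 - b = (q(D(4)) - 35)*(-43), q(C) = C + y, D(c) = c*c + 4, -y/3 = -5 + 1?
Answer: -21754397/6230125 ≈ -3.4918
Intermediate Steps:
y = 12 (y = -3*(-5 + 1) = -3*(-4) = 12)
j(N) = 4*N
D(c) = 4 + c**2 (D(c) = c**2 + 4 = 4 + c**2)
q(C) = 12 + C (q(C) = C + 12 = 12 + C)
b = -125 (b = 4 - ((12 + (4 + 4**2)) - 35)*(-43) = 4 - ((12 + (4 + 16)) - 35)*(-43) = 4 - ((12 + 20) - 35)*(-43) = 4 - (32 - 35)*(-43) = 4 - (-3)*(-43) = 4 - 1*129 = 4 - 129 = -125)
j(123)/b + 22139/49841 = (4*123)/(-125) + 22139/49841 = 492*(-1/125) + 22139*(1/49841) = -492/125 + 22139/49841 = -21754397/6230125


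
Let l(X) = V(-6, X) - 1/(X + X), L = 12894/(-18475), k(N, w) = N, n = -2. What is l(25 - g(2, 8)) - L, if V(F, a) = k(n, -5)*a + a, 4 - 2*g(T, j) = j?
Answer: -26258749/997650 ≈ -26.321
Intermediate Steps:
g(T, j) = 2 - j/2
V(F, a) = -a (V(F, a) = -2*a + a = -a)
L = -12894/18475 (L = 12894*(-1/18475) = -12894/18475 ≈ -0.69792)
l(X) = -X - 1/(2*X) (l(X) = -X - 1/(X + X) = -X - 1/(2*X))
l(25 - g(2, 8)) - L = (-(25 - (2 - ½*8)) - 1/(2*(25 - (2 - ½*8)))) - 1*(-12894/18475) = (-(25 - (2 - 4)) - 1/(2*(25 - (2 - 4)))) + 12894/18475 = (-(25 - 1*(-2)) - 1/(2*(25 - 1*(-2)))) + 12894/18475 = (-(25 + 2) - 1/(2*(25 + 2))) + 12894/18475 = (-1*27 - ½/27) + 12894/18475 = (-27 - ½*1/27) + 12894/18475 = (-27 - 1/54) + 12894/18475 = -1459/54 + 12894/18475 = -26258749/997650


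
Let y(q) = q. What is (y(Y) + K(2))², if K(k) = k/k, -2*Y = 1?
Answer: ¼ ≈ 0.25000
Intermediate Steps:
Y = -½ (Y = -½*1 = -½ ≈ -0.50000)
K(k) = 1
(y(Y) + K(2))² = (-½ + 1)² = (½)² = ¼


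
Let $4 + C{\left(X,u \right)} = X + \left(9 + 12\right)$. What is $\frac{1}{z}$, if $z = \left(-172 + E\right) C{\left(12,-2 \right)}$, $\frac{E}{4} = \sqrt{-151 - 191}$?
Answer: $- \frac{43}{254156} - \frac{3 i \sqrt{38}}{254156} \approx -0.00016919 - 7.2763 \cdot 10^{-5} i$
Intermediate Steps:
$C{\left(X,u \right)} = 17 + X$ ($C{\left(X,u \right)} = -4 + \left(X + \left(9 + 12\right)\right) = -4 + \left(X + 21\right) = -4 + \left(21 + X\right) = 17 + X$)
$E = 12 i \sqrt{38}$ ($E = 4 \sqrt{-151 - 191} = 4 \sqrt{-342} = 4 \cdot 3 i \sqrt{38} = 12 i \sqrt{38} \approx 73.973 i$)
$z = -4988 + 348 i \sqrt{38}$ ($z = \left(-172 + 12 i \sqrt{38}\right) \left(17 + 12\right) = \left(-172 + 12 i \sqrt{38}\right) 29 = -4988 + 348 i \sqrt{38} \approx -4988.0 + 2145.2 i$)
$\frac{1}{z} = \frac{1}{-4988 + 348 i \sqrt{38}}$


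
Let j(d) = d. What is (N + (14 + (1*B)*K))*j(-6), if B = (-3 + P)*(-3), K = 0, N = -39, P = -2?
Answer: 150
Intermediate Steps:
B = 15 (B = (-3 - 2)*(-3) = -5*(-3) = 15)
(N + (14 + (1*B)*K))*j(-6) = (-39 + (14 + (1*15)*0))*(-6) = (-39 + (14 + 15*0))*(-6) = (-39 + (14 + 0))*(-6) = (-39 + 14)*(-6) = -25*(-6) = 150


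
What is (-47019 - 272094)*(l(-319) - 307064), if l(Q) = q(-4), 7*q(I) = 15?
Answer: 685912012929/7 ≈ 9.7987e+10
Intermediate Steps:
q(I) = 15/7 (q(I) = (⅐)*15 = 15/7)
l(Q) = 15/7
(-47019 - 272094)*(l(-319) - 307064) = (-47019 - 272094)*(15/7 - 307064) = -319113*(-2149433/7) = 685912012929/7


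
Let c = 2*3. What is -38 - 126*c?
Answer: -794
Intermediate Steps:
c = 6
-38 - 126*c = -38 - 126*6 = -38 - 756 = -794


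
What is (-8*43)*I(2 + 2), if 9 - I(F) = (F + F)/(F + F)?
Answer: -2752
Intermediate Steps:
I(F) = 8 (I(F) = 9 - (F + F)/(F + F) = 9 - 2*F/(2*F) = 9 - 2*F*1/(2*F) = 9 - 1*1 = 9 - 1 = 8)
(-8*43)*I(2 + 2) = -8*43*8 = -344*8 = -2752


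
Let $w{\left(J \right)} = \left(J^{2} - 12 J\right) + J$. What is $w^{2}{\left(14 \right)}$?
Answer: $1764$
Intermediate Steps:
$w{\left(J \right)} = J^{2} - 11 J$
$w^{2}{\left(14 \right)} = \left(14 \left(-11 + 14\right)\right)^{2} = \left(14 \cdot 3\right)^{2} = 42^{2} = 1764$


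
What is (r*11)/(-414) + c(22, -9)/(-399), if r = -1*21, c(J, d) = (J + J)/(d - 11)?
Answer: 17237/30590 ≈ 0.56349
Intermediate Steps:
c(J, d) = 2*J/(-11 + d) (c(J, d) = (2*J)/(-11 + d) = 2*J/(-11 + d))
r = -21
(r*11)/(-414) + c(22, -9)/(-399) = -21*11/(-414) + (2*22/(-11 - 9))/(-399) = -231*(-1/414) + (2*22/(-20))*(-1/399) = 77/138 + (2*22*(-1/20))*(-1/399) = 77/138 - 11/5*(-1/399) = 77/138 + 11/1995 = 17237/30590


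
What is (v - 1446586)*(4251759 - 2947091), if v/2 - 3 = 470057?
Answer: -660769983288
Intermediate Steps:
v = 940120 (v = 6 + 2*470057 = 6 + 940114 = 940120)
(v - 1446586)*(4251759 - 2947091) = (940120 - 1446586)*(4251759 - 2947091) = -506466*1304668 = -660769983288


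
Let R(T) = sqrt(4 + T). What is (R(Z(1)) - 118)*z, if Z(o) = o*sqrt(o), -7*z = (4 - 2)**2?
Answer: 472/7 - 4*sqrt(5)/7 ≈ 66.151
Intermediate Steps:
z = -4/7 (z = -(4 - 2)**2/7 = -1/7*2**2 = -1/7*4 = -4/7 ≈ -0.57143)
Z(o) = o**(3/2)
(R(Z(1)) - 118)*z = (sqrt(4 + 1**(3/2)) - 118)*(-4/7) = (sqrt(4 + 1) - 118)*(-4/7) = (sqrt(5) - 118)*(-4/7) = (-118 + sqrt(5))*(-4/7) = 472/7 - 4*sqrt(5)/7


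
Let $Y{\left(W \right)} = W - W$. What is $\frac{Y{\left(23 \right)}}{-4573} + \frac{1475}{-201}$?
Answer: $- \frac{1475}{201} \approx -7.3383$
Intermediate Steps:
$Y{\left(W \right)} = 0$
$\frac{Y{\left(23 \right)}}{-4573} + \frac{1475}{-201} = \frac{0}{-4573} + \frac{1475}{-201} = 0 \left(- \frac{1}{4573}\right) + 1475 \left(- \frac{1}{201}\right) = 0 - \frac{1475}{201} = - \frac{1475}{201}$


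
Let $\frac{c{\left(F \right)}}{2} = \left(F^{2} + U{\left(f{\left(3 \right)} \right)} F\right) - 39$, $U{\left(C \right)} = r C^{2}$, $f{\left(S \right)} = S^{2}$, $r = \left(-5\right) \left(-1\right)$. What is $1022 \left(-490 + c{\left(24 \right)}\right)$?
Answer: $20464528$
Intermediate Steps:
$r = 5$
$U{\left(C \right)} = 5 C^{2}$
$c{\left(F \right)} = -78 + 2 F^{2} + 810 F$ ($c{\left(F \right)} = 2 \left(\left(F^{2} + 5 \left(3^{2}\right)^{2} F\right) - 39\right) = 2 \left(\left(F^{2} + 5 \cdot 9^{2} F\right) - 39\right) = 2 \left(\left(F^{2} + 5 \cdot 81 F\right) - 39\right) = 2 \left(\left(F^{2} + 405 F\right) - 39\right) = 2 \left(-39 + F^{2} + 405 F\right) = -78 + 2 F^{2} + 810 F$)
$1022 \left(-490 + c{\left(24 \right)}\right) = 1022 \left(-490 + \left(-78 + 2 \cdot 24^{2} + 810 \cdot 24\right)\right) = 1022 \left(-490 + \left(-78 + 2 \cdot 576 + 19440\right)\right) = 1022 \left(-490 + \left(-78 + 1152 + 19440\right)\right) = 1022 \left(-490 + 20514\right) = 1022 \cdot 20024 = 20464528$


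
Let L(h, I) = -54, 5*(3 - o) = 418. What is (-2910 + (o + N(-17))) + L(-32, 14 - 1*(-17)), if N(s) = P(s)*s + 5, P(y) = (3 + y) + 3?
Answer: -14263/5 ≈ -2852.6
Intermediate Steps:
o = -403/5 (o = 3 - ⅕*418 = 3 - 418/5 = -403/5 ≈ -80.600)
P(y) = 6 + y
N(s) = 5 + s*(6 + s) (N(s) = (6 + s)*s + 5 = s*(6 + s) + 5 = 5 + s*(6 + s))
(-2910 + (o + N(-17))) + L(-32, 14 - 1*(-17)) = (-2910 + (-403/5 + (5 - 17*(6 - 17)))) - 54 = (-2910 + (-403/5 + (5 - 17*(-11)))) - 54 = (-2910 + (-403/5 + (5 + 187))) - 54 = (-2910 + (-403/5 + 192)) - 54 = (-2910 + 557/5) - 54 = -13993/5 - 54 = -14263/5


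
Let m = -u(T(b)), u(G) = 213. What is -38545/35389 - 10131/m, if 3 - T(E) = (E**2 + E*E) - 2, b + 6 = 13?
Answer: 116771958/2512619 ≈ 46.474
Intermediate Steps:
b = 7 (b = -6 + 13 = 7)
T(E) = 5 - 2*E**2 (T(E) = 3 - ((E**2 + E*E) - 2) = 3 - ((E**2 + E**2) - 2) = 3 - (2*E**2 - 2) = 3 - (-2 + 2*E**2) = 3 + (2 - 2*E**2) = 5 - 2*E**2)
m = -213 (m = -1*213 = -213)
-38545/35389 - 10131/m = -38545/35389 - 10131/(-213) = -38545*1/35389 - 10131*(-1/213) = -38545/35389 + 3377/71 = 116771958/2512619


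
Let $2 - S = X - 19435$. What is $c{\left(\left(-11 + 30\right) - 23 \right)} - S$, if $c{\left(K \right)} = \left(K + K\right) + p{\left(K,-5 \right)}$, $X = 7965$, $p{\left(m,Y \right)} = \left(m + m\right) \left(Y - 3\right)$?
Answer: $-11416$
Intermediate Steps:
$p{\left(m,Y \right)} = 2 m \left(-3 + Y\right)$
$S = 11472$ ($S = 2 - \left(7965 - 19435\right) = 2 - -11470 = 2 + 11470 = 11472$)
$c{\left(K \right)} = - 14 K$ ($c{\left(K \right)} = \left(K + K\right) + 2 K \left(-3 - 5\right) = 2 K + 2 K \left(-8\right) = 2 K - 16 K = - 14 K$)
$c{\left(\left(-11 + 30\right) - 23 \right)} - S = - 14 \left(\left(-11 + 30\right) - 23\right) - 11472 = - 14 \left(19 - 23\right) - 11472 = \left(-14\right) \left(-4\right) - 11472 = 56 - 11472 = -11416$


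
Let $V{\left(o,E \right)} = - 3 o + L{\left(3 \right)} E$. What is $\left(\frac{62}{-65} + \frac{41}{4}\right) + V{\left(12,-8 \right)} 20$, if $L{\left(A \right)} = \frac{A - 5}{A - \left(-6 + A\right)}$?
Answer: $- \frac{512749}{780} \approx -657.37$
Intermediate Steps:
$L{\left(A \right)} = - \frac{5}{6} + \frac{A}{6}$ ($L{\left(A \right)} = \frac{-5 + A}{6} = \left(-5 + A\right) \frac{1}{6} = - \frac{5}{6} + \frac{A}{6}$)
$V{\left(o,E \right)} = - 3 o - \frac{E}{3}$ ($V{\left(o,E \right)} = - 3 o + \left(- \frac{5}{6} + \frac{1}{6} \cdot 3\right) E = - 3 o + \left(- \frac{5}{6} + \frac{1}{2}\right) E = - 3 o - \frac{E}{3}$)
$\left(\frac{62}{-65} + \frac{41}{4}\right) + V{\left(12,-8 \right)} 20 = \left(\frac{62}{-65} + \frac{41}{4}\right) + \left(\left(-3\right) 12 - - \frac{8}{3}\right) 20 = \left(62 \left(- \frac{1}{65}\right) + 41 \cdot \frac{1}{4}\right) + \left(-36 + \frac{8}{3}\right) 20 = \left(- \frac{62}{65} + \frac{41}{4}\right) - \frac{2000}{3} = \frac{2417}{260} - \frac{2000}{3} = - \frac{512749}{780}$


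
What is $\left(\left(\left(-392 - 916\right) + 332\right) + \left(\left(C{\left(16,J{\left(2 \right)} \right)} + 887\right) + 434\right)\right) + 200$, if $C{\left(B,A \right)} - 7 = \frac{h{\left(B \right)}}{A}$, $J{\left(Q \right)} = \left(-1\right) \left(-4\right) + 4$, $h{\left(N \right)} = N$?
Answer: $554$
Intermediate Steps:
$J{\left(Q \right)} = 8$ ($J{\left(Q \right)} = 4 + 4 = 8$)
$C{\left(B,A \right)} = 7 + \frac{B}{A}$
$\left(\left(\left(-392 - 916\right) + 332\right) + \left(\left(C{\left(16,J{\left(2 \right)} \right)} + 887\right) + 434\right)\right) + 200 = \left(\left(\left(-392 - 916\right) + 332\right) + \left(\left(\left(7 + \frac{16}{8}\right) + 887\right) + 434\right)\right) + 200 = \left(\left(-1308 + 332\right) + \left(\left(\left(7 + 16 \cdot \frac{1}{8}\right) + 887\right) + 434\right)\right) + 200 = \left(-976 + \left(\left(\left(7 + 2\right) + 887\right) + 434\right)\right) + 200 = \left(-976 + \left(\left(9 + 887\right) + 434\right)\right) + 200 = \left(-976 + \left(896 + 434\right)\right) + 200 = \left(-976 + 1330\right) + 200 = 354 + 200 = 554$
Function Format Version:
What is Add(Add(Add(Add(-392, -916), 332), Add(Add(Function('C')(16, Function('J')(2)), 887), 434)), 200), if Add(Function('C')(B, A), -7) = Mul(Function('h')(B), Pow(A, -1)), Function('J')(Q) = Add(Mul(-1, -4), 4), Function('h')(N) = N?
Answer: 554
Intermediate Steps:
Function('J')(Q) = 8 (Function('J')(Q) = Add(4, 4) = 8)
Function('C')(B, A) = Add(7, Mul(B, Pow(A, -1)))
Add(Add(Add(Add(-392, -916), 332), Add(Add(Function('C')(16, Function('J')(2)), 887), 434)), 200) = Add(Add(Add(Add(-392, -916), 332), Add(Add(Add(7, Mul(16, Pow(8, -1))), 887), 434)), 200) = Add(Add(Add(-1308, 332), Add(Add(Add(7, Mul(16, Rational(1, 8))), 887), 434)), 200) = Add(Add(-976, Add(Add(Add(7, 2), 887), 434)), 200) = Add(Add(-976, Add(Add(9, 887), 434)), 200) = Add(Add(-976, Add(896, 434)), 200) = Add(Add(-976, 1330), 200) = Add(354, 200) = 554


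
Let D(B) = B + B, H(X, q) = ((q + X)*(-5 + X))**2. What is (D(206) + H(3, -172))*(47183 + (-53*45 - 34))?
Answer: 5132461184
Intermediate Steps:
H(X, q) = (-5 + X)**2*(X + q)**2 (H(X, q) = ((X + q)*(-5 + X))**2 = ((-5 + X)*(X + q))**2 = (-5 + X)**2*(X + q)**2)
D(B) = 2*B
(D(206) + H(3, -172))*(47183 + (-53*45 - 34)) = (2*206 + (-5 + 3)**2*(3 - 172)**2)*(47183 + (-53*45 - 34)) = (412 + (-2)**2*(-169)**2)*(47183 + (-2385 - 34)) = (412 + 4*28561)*(47183 - 2419) = (412 + 114244)*44764 = 114656*44764 = 5132461184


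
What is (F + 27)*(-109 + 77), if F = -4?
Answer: -736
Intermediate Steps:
(F + 27)*(-109 + 77) = (-4 + 27)*(-109 + 77) = 23*(-32) = -736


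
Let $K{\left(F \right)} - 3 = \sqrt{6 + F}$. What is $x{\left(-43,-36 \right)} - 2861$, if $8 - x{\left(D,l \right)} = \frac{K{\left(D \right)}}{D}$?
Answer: $- \frac{122676}{43} + \frac{i \sqrt{37}}{43} \approx -2852.9 + 0.14146 i$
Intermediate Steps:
$K{\left(F \right)} = 3 + \sqrt{6 + F}$
$x{\left(D,l \right)} = 8 - \frac{3 + \sqrt{6 + D}}{D}$
$x{\left(-43,-36 \right)} - 2861 = \frac{-3 - \sqrt{6 - 43} + 8 \left(-43\right)}{-43} - 2861 = - \frac{-3 - \sqrt{-37} - 344}{43} - 2861 = - \frac{-3 - i \sqrt{37} - 344}{43} - 2861 = - \frac{-347 - i \sqrt{37}}{43} - 2861 = \left(\frac{347}{43} + \frac{i \sqrt{37}}{43}\right) - 2861 = - \frac{122676}{43} + \frac{i \sqrt{37}}{43}$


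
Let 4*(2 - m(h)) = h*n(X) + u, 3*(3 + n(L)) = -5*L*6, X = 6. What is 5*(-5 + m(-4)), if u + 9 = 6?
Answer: -1305/4 ≈ -326.25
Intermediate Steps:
u = -3 (u = -9 + 6 = -3)
n(L) = -3 - 10*L (n(L) = -3 + (-5*L*6)/3 = -3 + (-30*L)/3 = -3 - 10*L)
m(h) = 11/4 + 63*h/4 (m(h) = 2 - (h*(-3 - 10*6) - 3)/4 = 2 - (h*(-3 - 60) - 3)/4 = 2 - (h*(-63) - 3)/4 = 2 - (-63*h - 3)/4 = 2 - (-3 - 63*h)/4 = 2 + (¾ + 63*h/4) = 11/4 + 63*h/4)
5*(-5 + m(-4)) = 5*(-5 + (11/4 + (63/4)*(-4))) = 5*(-5 + (11/4 - 63)) = 5*(-5 - 241/4) = 5*(-261/4) = -1305/4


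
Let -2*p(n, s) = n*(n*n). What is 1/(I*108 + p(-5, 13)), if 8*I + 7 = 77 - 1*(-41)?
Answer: 1/1561 ≈ 0.00064061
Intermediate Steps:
I = 111/8 (I = -7/8 + (77 - 1*(-41))/8 = -7/8 + (77 + 41)/8 = -7/8 + (⅛)*118 = -7/8 + 59/4 = 111/8 ≈ 13.875)
p(n, s) = -n³/2 (p(n, s) = -n*n*n/2 = -n*n²/2 = -n³/2)
1/(I*108 + p(-5, 13)) = 1/((111/8)*108 - ½*(-5)³) = 1/(2997/2 - ½*(-125)) = 1/(2997/2 + 125/2) = 1/1561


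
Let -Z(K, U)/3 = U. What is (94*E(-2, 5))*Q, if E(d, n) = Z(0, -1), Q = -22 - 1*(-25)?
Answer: 846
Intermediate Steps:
Q = 3 (Q = -22 + 25 = 3)
Z(K, U) = -3*U
E(d, n) = 3 (E(d, n) = -3*(-1) = 3)
(94*E(-2, 5))*Q = (94*3)*3 = 282*3 = 846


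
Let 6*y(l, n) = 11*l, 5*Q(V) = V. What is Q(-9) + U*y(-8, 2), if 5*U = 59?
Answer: -2623/15 ≈ -174.87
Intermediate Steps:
U = 59/5 (U = (⅕)*59 = 59/5 ≈ 11.800)
Q(V) = V/5
y(l, n) = 11*l/6 (y(l, n) = (11*l)/6 = 11*l/6)
Q(-9) + U*y(-8, 2) = (⅕)*(-9) + 59*((11/6)*(-8))/5 = -9/5 + (59/5)*(-44/3) = -9/5 - 2596/15 = -2623/15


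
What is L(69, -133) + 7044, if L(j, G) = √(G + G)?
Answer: 7044 + I*√266 ≈ 7044.0 + 16.31*I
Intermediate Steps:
L(j, G) = √2*√G (L(j, G) = √(2*G) = √2*√G)
L(69, -133) + 7044 = √2*√(-133) + 7044 = √2*(I*√133) + 7044 = I*√266 + 7044 = 7044 + I*√266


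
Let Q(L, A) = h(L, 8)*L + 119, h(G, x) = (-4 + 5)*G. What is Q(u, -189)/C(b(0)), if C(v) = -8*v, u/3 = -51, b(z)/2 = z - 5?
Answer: 2941/10 ≈ 294.10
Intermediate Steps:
h(G, x) = G (h(G, x) = 1*G = G)
b(z) = -10 + 2*z (b(z) = 2*(z - 5) = 2*(-5 + z) = -10 + 2*z)
u = -153 (u = 3*(-51) = -153)
Q(L, A) = 119 + L**2 (Q(L, A) = L*L + 119 = L**2 + 119 = 119 + L**2)
Q(u, -189)/C(b(0)) = (119 + (-153)**2)/((-8*(-10 + 2*0))) = (119 + 23409)/((-8*(-10 + 0))) = 23528/((-8*(-10))) = 23528/80 = 23528*(1/80) = 2941/10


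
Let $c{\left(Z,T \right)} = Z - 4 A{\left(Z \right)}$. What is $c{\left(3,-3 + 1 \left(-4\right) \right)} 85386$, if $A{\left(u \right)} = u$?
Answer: $-768474$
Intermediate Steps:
$c{\left(Z,T \right)} = - 3 Z$ ($c{\left(Z,T \right)} = Z - 4 Z = - 3 Z$)
$c{\left(3,-3 + 1 \left(-4\right) \right)} 85386 = \left(-3\right) 3 \cdot 85386 = \left(-9\right) 85386 = -768474$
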